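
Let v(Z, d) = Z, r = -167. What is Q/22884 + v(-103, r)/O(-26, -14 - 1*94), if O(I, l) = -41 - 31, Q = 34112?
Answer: 401093/137304 ≈ 2.9212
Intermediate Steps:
O(I, l) = -72
Q/22884 + v(-103, r)/O(-26, -14 - 1*94) = 34112/22884 - 103/(-72) = 34112*(1/22884) - 103*(-1/72) = 8528/5721 + 103/72 = 401093/137304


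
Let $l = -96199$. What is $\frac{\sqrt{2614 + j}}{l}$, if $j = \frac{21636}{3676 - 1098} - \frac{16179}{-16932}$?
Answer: $- \frac{\sqrt{34711691116954947}}{349929442042} \approx -0.00053242$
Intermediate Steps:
$j = \frac{68008369}{7275116}$ ($j = \frac{21636}{2578} - - \frac{5393}{5644} = 21636 \cdot \frac{1}{2578} + \frac{5393}{5644} = \frac{10818}{1289} + \frac{5393}{5644} = \frac{68008369}{7275116} \approx 9.3481$)
$\frac{\sqrt{2614 + j}}{l} = \frac{\sqrt{2614 + \frac{68008369}{7275116}}}{-96199} = \sqrt{\frac{19085161593}{7275116}} \left(- \frac{1}{96199}\right) = \frac{\sqrt{34711691116954947}}{3637558} \left(- \frac{1}{96199}\right) = - \frac{\sqrt{34711691116954947}}{349929442042}$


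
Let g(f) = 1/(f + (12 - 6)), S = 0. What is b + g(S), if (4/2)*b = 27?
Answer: 41/3 ≈ 13.667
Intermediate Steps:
b = 27/2 (b = (½)*27 = 27/2 ≈ 13.500)
g(f) = 1/(6 + f) (g(f) = 1/(f + 6) = 1/(6 + f))
b + g(S) = 27/2 + 1/(6 + 0) = 27/2 + 1/6 = 27/2 + ⅙ = 41/3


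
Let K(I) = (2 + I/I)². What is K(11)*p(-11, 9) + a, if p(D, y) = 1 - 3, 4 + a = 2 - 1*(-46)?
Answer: 26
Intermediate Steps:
a = 44 (a = -4 + (2 - 1*(-46)) = -4 + (2 + 46) = -4 + 48 = 44)
K(I) = 9 (K(I) = (2 + 1)² = 3² = 9)
p(D, y) = -2
K(11)*p(-11, 9) + a = 9*(-2) + 44 = -18 + 44 = 26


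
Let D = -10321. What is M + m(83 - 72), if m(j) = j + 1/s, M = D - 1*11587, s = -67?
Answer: -1467100/67 ≈ -21897.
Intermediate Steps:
M = -21908 (M = -10321 - 1*11587 = -10321 - 11587 = -21908)
m(j) = -1/67 + j (m(j) = j + 1/(-67) = j - 1/67 = -1/67 + j)
M + m(83 - 72) = -21908 + (-1/67 + (83 - 72)) = -21908 + (-1/67 + 11) = -21908 + 736/67 = -1467100/67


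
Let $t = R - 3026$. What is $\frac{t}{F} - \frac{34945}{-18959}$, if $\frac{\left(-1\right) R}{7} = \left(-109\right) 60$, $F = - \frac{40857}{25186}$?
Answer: $- \frac{20413665996131}{774607863} \approx -26354.0$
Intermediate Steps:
$F = - \frac{40857}{25186}$ ($F = \left(-40857\right) \frac{1}{25186} = - \frac{40857}{25186} \approx -1.6222$)
$R = 45780$ ($R = - 7 \left(\left(-109\right) 60\right) = \left(-7\right) \left(-6540\right) = 45780$)
$t = 42754$ ($t = 45780 - 3026 = 42754$)
$\frac{t}{F} - \frac{34945}{-18959} = \frac{42754}{- \frac{40857}{25186}} - \frac{34945}{-18959} = 42754 \left(- \frac{25186}{40857}\right) - - \frac{34945}{18959} = - \frac{1076802244}{40857} + \frac{34945}{18959} = - \frac{20413665996131}{774607863}$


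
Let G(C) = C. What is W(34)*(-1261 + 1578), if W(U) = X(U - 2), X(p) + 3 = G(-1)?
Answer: -1268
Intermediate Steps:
X(p) = -4 (X(p) = -3 - 1 = -4)
W(U) = -4
W(34)*(-1261 + 1578) = -4*(-1261 + 1578) = -4*317 = -1268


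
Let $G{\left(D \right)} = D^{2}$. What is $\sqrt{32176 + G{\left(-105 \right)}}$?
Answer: $\sqrt{43201} \approx 207.85$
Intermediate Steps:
$\sqrt{32176 + G{\left(-105 \right)}} = \sqrt{32176 + \left(-105\right)^{2}} = \sqrt{32176 + 11025} = \sqrt{43201}$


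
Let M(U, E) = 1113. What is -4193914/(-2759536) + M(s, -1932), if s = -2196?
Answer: 1537778741/1379768 ≈ 1114.5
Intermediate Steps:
-4193914/(-2759536) + M(s, -1932) = -4193914/(-2759536) + 1113 = -4193914*(-1/2759536) + 1113 = 2096957/1379768 + 1113 = 1537778741/1379768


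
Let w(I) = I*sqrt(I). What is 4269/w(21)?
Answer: 1423*sqrt(21)/147 ≈ 44.361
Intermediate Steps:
w(I) = I**(3/2)
4269/w(21) = 4269/(21**(3/2)) = 4269/((21*sqrt(21))) = 4269*(sqrt(21)/441) = 1423*sqrt(21)/147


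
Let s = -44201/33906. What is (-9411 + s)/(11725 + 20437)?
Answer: -319133567/1090484772 ≈ -0.29265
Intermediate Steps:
s = -44201/33906 (s = -44201*1/33906 = -44201/33906 ≈ -1.3036)
(-9411 + s)/(11725 + 20437) = (-9411 - 44201/33906)/(11725 + 20437) = -319133567/33906/32162 = -319133567/33906*1/32162 = -319133567/1090484772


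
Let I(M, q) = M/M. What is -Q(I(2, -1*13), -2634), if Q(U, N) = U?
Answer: -1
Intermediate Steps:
I(M, q) = 1
-Q(I(2, -1*13), -2634) = -1*1 = -1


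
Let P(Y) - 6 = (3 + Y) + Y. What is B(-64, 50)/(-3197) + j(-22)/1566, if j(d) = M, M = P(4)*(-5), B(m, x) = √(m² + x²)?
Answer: -85/1566 - 2*√1649/3197 ≈ -0.079682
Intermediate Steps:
P(Y) = 9 + 2*Y (P(Y) = 6 + ((3 + Y) + Y) = 6 + (3 + 2*Y) = 9 + 2*Y)
M = -85 (M = (9 + 2*4)*(-5) = (9 + 8)*(-5) = 17*(-5) = -85)
j(d) = -85
B(-64, 50)/(-3197) + j(-22)/1566 = √((-64)² + 50²)/(-3197) - 85/1566 = √(4096 + 2500)*(-1/3197) - 85*1/1566 = √6596*(-1/3197) - 85/1566 = (2*√1649)*(-1/3197) - 85/1566 = -2*√1649/3197 - 85/1566 = -85/1566 - 2*√1649/3197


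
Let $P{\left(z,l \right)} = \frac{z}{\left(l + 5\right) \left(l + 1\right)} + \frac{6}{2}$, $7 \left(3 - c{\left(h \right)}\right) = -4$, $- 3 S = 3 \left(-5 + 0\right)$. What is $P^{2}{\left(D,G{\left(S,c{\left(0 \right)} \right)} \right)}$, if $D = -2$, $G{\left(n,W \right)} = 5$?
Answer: $\frac{7921}{900} \approx 8.8011$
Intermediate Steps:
$S = 5$ ($S = - \frac{3 \left(-5 + 0\right)}{3} = - \frac{3 \left(-5\right)}{3} = \left(- \frac{1}{3}\right) \left(-15\right) = 5$)
$c{\left(h \right)} = \frac{25}{7}$ ($c{\left(h \right)} = 3 - - \frac{4}{7} = 3 + \frac{4}{7} = \frac{25}{7}$)
$P{\left(z,l \right)} = 3 + \frac{z}{\left(1 + l\right) \left(5 + l\right)}$ ($P{\left(z,l \right)} = \frac{z}{\left(5 + l\right) \left(1 + l\right)} + 6 \cdot \frac{1}{2} = \frac{z}{\left(1 + l\right) \left(5 + l\right)} + 3 = 3 + \frac{z}{\left(1 + l\right) \left(5 + l\right)}$)
$P^{2}{\left(D,G{\left(S,c{\left(0 \right)} \right)} \right)} = \left(\frac{15 - 2 + 3 \cdot 5^{2} + 18 \cdot 5}{5 + 5^{2} + 6 \cdot 5}\right)^{2} = \left(\frac{15 - 2 + 3 \cdot 25 + 90}{5 + 25 + 30}\right)^{2} = \left(\frac{15 - 2 + 75 + 90}{60}\right)^{2} = \left(\frac{1}{60} \cdot 178\right)^{2} = \left(\frac{89}{30}\right)^{2} = \frac{7921}{900}$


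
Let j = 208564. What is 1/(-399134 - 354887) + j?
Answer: 157261635843/754021 ≈ 2.0856e+5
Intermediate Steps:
1/(-399134 - 354887) + j = 1/(-399134 - 354887) + 208564 = 1/(-754021) + 208564 = -1/754021 + 208564 = 157261635843/754021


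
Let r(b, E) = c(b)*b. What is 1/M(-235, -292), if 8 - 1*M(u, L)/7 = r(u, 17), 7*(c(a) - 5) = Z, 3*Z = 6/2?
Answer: 1/8516 ≈ 0.00011743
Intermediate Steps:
Z = 1 (Z = (6/2)/3 = (6*(½))/3 = (⅓)*3 = 1)
c(a) = 36/7 (c(a) = 5 + (⅐)*1 = 5 + ⅐ = 36/7)
r(b, E) = 36*b/7
M(u, L) = 56 - 36*u
1/M(-235, -292) = 1/(56 - 36*(-235)) = 1/(56 + 8460) = 1/8516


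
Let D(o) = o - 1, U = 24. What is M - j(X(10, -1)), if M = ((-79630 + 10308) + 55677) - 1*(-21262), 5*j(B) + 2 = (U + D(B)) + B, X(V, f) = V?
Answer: 38044/5 ≈ 7608.8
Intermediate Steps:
D(o) = -1 + o
j(B) = 21/5 + 2*B/5 (j(B) = -⅖ + ((24 + (-1 + B)) + B)/5 = -⅖ + ((23 + B) + B)/5 = -⅖ + (23 + 2*B)/5 = -⅖ + (23/5 + 2*B/5) = 21/5 + 2*B/5)
M = 7617 (M = (-69322 + 55677) + 21262 = -13645 + 21262 = 7617)
M - j(X(10, -1)) = 7617 - (21/5 + (⅖)*10) = 7617 - (21/5 + 4) = 7617 - 1*41/5 = 7617 - 41/5 = 38044/5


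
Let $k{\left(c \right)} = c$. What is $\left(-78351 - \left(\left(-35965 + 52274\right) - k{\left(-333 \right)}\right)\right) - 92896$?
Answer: $-187889$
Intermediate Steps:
$\left(-78351 - \left(\left(-35965 + 52274\right) - k{\left(-333 \right)}\right)\right) - 92896 = \left(-78351 - \left(\left(-35965 + 52274\right) - -333\right)\right) - 92896 = \left(-78351 - \left(16309 + 333\right)\right) - 92896 = \left(-78351 - 16642\right) - 92896 = -94993 - 92896 = -187889$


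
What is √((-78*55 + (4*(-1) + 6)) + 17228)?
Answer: 2*√3235 ≈ 113.75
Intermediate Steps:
√((-78*55 + (4*(-1) + 6)) + 17228) = √((-4290 + (-4 + 6)) + 17228) = √((-4290 + 2) + 17228) = √(-4288 + 17228) = √12940 = 2*√3235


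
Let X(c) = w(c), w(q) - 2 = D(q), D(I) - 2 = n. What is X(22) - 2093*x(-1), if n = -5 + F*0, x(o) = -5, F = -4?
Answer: 10464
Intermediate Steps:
n = -5 (n = -5 - 4*0 = -5 + 0 = -5)
D(I) = -3 (D(I) = 2 - 5 = -3)
w(q) = -1 (w(q) = 2 - 3 = -1)
X(c) = -1
X(22) - 2093*x(-1) = -1 - 2093*(-5) = -1 - 1*(-10465) = -1 + 10465 = 10464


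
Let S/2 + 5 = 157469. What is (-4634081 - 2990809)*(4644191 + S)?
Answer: -37812736871910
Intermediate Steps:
S = 314928 (S = -10 + 2*157469 = -10 + 314938 = 314928)
(-4634081 - 2990809)*(4644191 + S) = (-4634081 - 2990809)*(4644191 + 314928) = -7624890*4959119 = -37812736871910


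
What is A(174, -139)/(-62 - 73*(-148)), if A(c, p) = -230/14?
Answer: -115/75194 ≈ -0.0015294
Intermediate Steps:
A(c, p) = -115/7 (A(c, p) = -230*1/14 = -115/7)
A(174, -139)/(-62 - 73*(-148)) = -115/(7*(-62 - 73*(-148))) = -115/(7*(-62 + 10804)) = -115/7/10742 = -115/7*1/10742 = -115/75194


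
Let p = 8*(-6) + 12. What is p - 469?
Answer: -505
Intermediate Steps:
p = -36 (p = -48 + 12 = -36)
p - 469 = -36 - 469 = -505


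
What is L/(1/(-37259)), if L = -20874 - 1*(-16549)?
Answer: 161145175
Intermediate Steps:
L = -4325 (L = -20874 + 16549 = -4325)
L/(1/(-37259)) = -4325/(1/(-37259)) = -4325/(-1/37259) = -4325*(-37259) = 161145175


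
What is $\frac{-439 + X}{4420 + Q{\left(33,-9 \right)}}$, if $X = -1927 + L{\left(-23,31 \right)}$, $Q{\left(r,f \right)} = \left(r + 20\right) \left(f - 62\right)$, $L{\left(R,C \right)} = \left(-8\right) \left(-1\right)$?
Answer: $- \frac{262}{73} \approx -3.589$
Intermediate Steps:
$L{\left(R,C \right)} = 8$
$Q{\left(r,f \right)} = \left(-62 + f\right) \left(20 + r\right)$ ($Q{\left(r,f \right)} = \left(20 + r\right) \left(-62 + f\right) = \left(-62 + f\right) \left(20 + r\right)$)
$X = -1919$ ($X = -1927 + 8 = -1919$)
$\frac{-439 + X}{4420 + Q{\left(33,-9 \right)}} = \frac{-439 - 1919}{4420 - 3763} = - \frac{2358}{4420 - 3763} = - \frac{2358}{657} = \left(-2358\right) \frac{1}{657} = - \frac{262}{73}$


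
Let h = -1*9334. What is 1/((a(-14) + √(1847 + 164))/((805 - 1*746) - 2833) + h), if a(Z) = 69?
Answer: -35913015395/335212978990107 + 1387*√2011/335212978990107 ≈ -0.00010713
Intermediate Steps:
h = -9334
1/((a(-14) + √(1847 + 164))/((805 - 1*746) - 2833) + h) = 1/((69 + √(1847 + 164))/((805 - 1*746) - 2833) - 9334) = 1/((69 + √2011)/((805 - 746) - 2833) - 9334) = 1/((69 + √2011)/(59 - 2833) - 9334) = 1/((69 + √2011)/(-2774) - 9334) = 1/((69 + √2011)*(-1/2774) - 9334) = 1/((-69/2774 - √2011/2774) - 9334) = 1/(-25892585/2774 - √2011/2774)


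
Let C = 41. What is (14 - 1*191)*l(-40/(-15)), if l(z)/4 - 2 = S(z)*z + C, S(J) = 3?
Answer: -36108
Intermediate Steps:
l(z) = 172 + 12*z (l(z) = 8 + 4*(3*z + 41) = 8 + 4*(41 + 3*z) = 8 + (164 + 12*z) = 172 + 12*z)
(14 - 1*191)*l(-40/(-15)) = (14 - 1*191)*(172 + 12*(-40/(-15))) = (14 - 191)*(172 + 12*(-40*(-1/15))) = -177*(172 + 12*(8/3)) = -177*(172 + 32) = -177*204 = -36108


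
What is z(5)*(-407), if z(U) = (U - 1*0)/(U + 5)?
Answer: -407/2 ≈ -203.50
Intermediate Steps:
z(U) = U/(5 + U) (z(U) = (U + 0)/(5 + U) = U/(5 + U))
z(5)*(-407) = (5/(5 + 5))*(-407) = (5/10)*(-407) = (5*(1/10))*(-407) = (1/2)*(-407) = -407/2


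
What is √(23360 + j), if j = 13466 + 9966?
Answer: 2*√11698 ≈ 216.31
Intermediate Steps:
j = 23432
√(23360 + j) = √(23360 + 23432) = √46792 = 2*√11698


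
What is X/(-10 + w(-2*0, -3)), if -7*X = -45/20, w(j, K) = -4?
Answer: -9/392 ≈ -0.022959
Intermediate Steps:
X = 9/28 (X = -(-45)/(7*20) = -⅐*(-9/4) = 9/28 ≈ 0.32143)
X/(-10 + w(-2*0, -3)) = 9/(28*(-10 - 4)) = (9/28)/(-14) = (9/28)*(-1/14) = -9/392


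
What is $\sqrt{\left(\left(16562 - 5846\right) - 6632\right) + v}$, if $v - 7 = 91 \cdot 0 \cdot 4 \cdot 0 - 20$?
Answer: $\sqrt{4071} \approx 63.804$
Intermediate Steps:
$v = -13$ ($v = 7 - \left(20 - 91 \cdot 0 \cdot 4 \cdot 0\right) = 7 - \left(20 - 91 \cdot 0 \cdot 0\right) = 7 + \left(91 \cdot 0 - 20\right) = 7 + \left(0 - 20\right) = 7 - 20 = -13$)
$\sqrt{\left(\left(16562 - 5846\right) - 6632\right) + v} = \sqrt{\left(\left(16562 - 5846\right) - 6632\right) - 13} = \sqrt{\left(10716 - 6632\right) - 13} = \sqrt{4084 - 13} = \sqrt{4071}$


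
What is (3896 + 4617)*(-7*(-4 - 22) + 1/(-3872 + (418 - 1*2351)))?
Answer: 8994061117/5805 ≈ 1.5494e+6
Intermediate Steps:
(3896 + 4617)*(-7*(-4 - 22) + 1/(-3872 + (418 - 1*2351))) = 8513*(-7*(-26) + 1/(-3872 + (418 - 2351))) = 8513*(182 + 1/(-3872 - 1933)) = 8513*(182 + 1/(-5805)) = 8513*(182 - 1/5805) = 8513*(1056509/5805) = 8994061117/5805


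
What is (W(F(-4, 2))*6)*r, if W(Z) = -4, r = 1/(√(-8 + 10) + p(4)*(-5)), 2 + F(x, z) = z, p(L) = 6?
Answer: 360/449 + 12*√2/449 ≈ 0.83958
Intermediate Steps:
F(x, z) = -2 + z
r = 1/(-30 + √2) (r = 1/(√(-8 + 10) + 6*(-5)) = 1/(√2 - 30) = 1/(-30 + √2) ≈ -0.034982)
(W(F(-4, 2))*6)*r = (-4*6)*(-15/449 - √2/898) = -24*(-15/449 - √2/898) = 360/449 + 12*√2/449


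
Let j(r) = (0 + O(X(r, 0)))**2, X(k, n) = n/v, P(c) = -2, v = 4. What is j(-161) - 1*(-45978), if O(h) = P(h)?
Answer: 45982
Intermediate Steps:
X(k, n) = n/4
O(h) = -2
j(r) = 4 (j(r) = (0 - 2)**2 = (-2)**2 = 4)
j(-161) - 1*(-45978) = 4 - 1*(-45978) = 4 + 45978 = 45982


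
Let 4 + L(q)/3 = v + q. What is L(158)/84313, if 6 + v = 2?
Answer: 450/84313 ≈ 0.0053373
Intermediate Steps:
v = -4 (v = -6 + 2 = -4)
L(q) = -24 + 3*q (L(q) = -12 + 3*(-4 + q) = -12 + (-12 + 3*q) = -24 + 3*q)
L(158)/84313 = (-24 + 3*158)/84313 = (-24 + 474)*(1/84313) = 450*(1/84313) = 450/84313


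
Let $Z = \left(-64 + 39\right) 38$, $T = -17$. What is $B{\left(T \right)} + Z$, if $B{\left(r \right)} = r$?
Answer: $-967$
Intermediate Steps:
$Z = -950$ ($Z = \left(-25\right) 38 = -950$)
$B{\left(T \right)} + Z = -17 - 950 = -967$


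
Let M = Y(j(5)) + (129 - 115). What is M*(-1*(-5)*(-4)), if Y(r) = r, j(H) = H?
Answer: -380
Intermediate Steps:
M = 19 (M = 5 + (129 - 115) = 5 + 14 = 19)
M*(-1*(-5)*(-4)) = 19*(-1*(-5)*(-4)) = 19*(5*(-4)) = 19*(-20) = -380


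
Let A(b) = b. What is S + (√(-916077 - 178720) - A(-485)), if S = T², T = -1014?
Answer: 1028681 + I*√1094797 ≈ 1.0287e+6 + 1046.3*I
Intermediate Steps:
S = 1028196 (S = (-1014)² = 1028196)
S + (√(-916077 - 178720) - A(-485)) = 1028196 + (√(-916077 - 178720) - 1*(-485)) = 1028196 + (√(-1094797) + 485) = 1028196 + (I*√1094797 + 485) = 1028196 + (485 + I*√1094797) = 1028681 + I*√1094797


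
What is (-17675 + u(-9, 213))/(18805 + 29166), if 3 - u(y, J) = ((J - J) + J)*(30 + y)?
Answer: -22145/47971 ≈ -0.46163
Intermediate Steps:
u(y, J) = 3 - J*(30 + y) (u(y, J) = 3 - ((J - J) + J)*(30 + y) = 3 - (0 + J)*(30 + y) = 3 - J*(30 + y))
(-17675 + u(-9, 213))/(18805 + 29166) = (-17675 + (3 - 30*213 - 1*213*(-9)))/(18805 + 29166) = (-17675 + (3 - 6390 + 1917))/47971 = (-17675 - 4470)*(1/47971) = -22145*1/47971 = -22145/47971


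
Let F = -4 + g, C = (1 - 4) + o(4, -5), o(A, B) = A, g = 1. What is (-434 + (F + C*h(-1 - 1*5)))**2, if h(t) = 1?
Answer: 190096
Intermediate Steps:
C = 1 (C = (1 - 4) + 4 = -3 + 4 = 1)
F = -3 (F = -4 + 1 = -3)
(-434 + (F + C*h(-1 - 1*5)))**2 = (-434 + (-3 + 1*1))**2 = (-434 + (-3 + 1))**2 = (-434 - 2)**2 = (-436)**2 = 190096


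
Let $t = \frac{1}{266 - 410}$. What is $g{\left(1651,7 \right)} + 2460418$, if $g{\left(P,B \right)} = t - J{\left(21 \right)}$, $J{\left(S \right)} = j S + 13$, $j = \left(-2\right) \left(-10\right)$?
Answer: $\frac{354237839}{144} \approx 2.46 \cdot 10^{6}$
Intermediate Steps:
$j = 20$
$t = - \frac{1}{144}$ ($t = \frac{1}{-144} = - \frac{1}{144} \approx -0.0069444$)
$J{\left(S \right)} = 13 + 20 S$ ($J{\left(S \right)} = 20 S + 13 = 13 + 20 S$)
$g{\left(P,B \right)} = - \frac{62353}{144}$ ($g{\left(P,B \right)} = - \frac{1}{144} - \left(13 + 20 \cdot 21\right) = - \frac{1}{144} - \left(13 + 420\right) = - \frac{1}{144} - 433 = - \frac{62353}{144}$)
$g{\left(1651,7 \right)} + 2460418 = - \frac{62353}{144} + 2460418 = \frac{354237839}{144}$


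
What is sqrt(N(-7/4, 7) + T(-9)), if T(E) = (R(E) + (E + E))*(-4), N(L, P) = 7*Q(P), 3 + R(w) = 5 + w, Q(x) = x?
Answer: sqrt(149) ≈ 12.207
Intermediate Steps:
R(w) = 2 + w (R(w) = -3 + (5 + w) = 2 + w)
N(L, P) = 7*P
T(E) = -8 - 12*E (T(E) = ((2 + E) + (E + E))*(-4) = ((2 + E) + 2*E)*(-4) = (2 + 3*E)*(-4) = -8 - 12*E)
sqrt(N(-7/4, 7) + T(-9)) = sqrt(7*7 + (-8 - 12*(-9))) = sqrt(49 + (-8 + 108)) = sqrt(49 + 100) = sqrt(149)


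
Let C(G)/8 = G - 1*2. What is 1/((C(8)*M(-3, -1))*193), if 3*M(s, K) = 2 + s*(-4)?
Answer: 1/43232 ≈ 2.3131e-5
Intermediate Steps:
M(s, K) = 2/3 - 4*s/3 (M(s, K) = (2 + s*(-4))/3 = (2 - 4*s)/3 = 2/3 - 4*s/3)
C(G) = -16 + 8*G (C(G) = 8*(G - 1*2) = 8*(G - 2) = 8*(-2 + G) = -16 + 8*G)
1/((C(8)*M(-3, -1))*193) = 1/(((-16 + 8*8)*(2/3 - 4/3*(-3)))*193) = 1/(((-16 + 64)*(2/3 + 4))*193) = 1/((48*(14/3))*193) = 1/(224*193) = 1/43232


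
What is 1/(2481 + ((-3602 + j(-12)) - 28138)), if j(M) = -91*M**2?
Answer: -1/42363 ≈ -2.3606e-5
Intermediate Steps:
1/(2481 + ((-3602 + j(-12)) - 28138)) = 1/(2481 + ((-3602 - 91*(-12)**2) - 28138)) = 1/(2481 + ((-3602 - 91*144) - 28138)) = 1/(2481 + ((-3602 - 13104) - 28138)) = 1/(2481 + (-16706 - 28138)) = 1/(2481 - 44844) = 1/(-42363) = -1/42363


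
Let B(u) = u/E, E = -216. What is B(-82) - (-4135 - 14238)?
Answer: 1984325/108 ≈ 18373.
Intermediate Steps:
B(u) = -u/216 (B(u) = u/(-216) = u*(-1/216) = -u/216)
B(-82) - (-4135 - 14238) = -1/216*(-82) - (-4135 - 14238) = 41/108 - 1*(-18373) = 41/108 + 18373 = 1984325/108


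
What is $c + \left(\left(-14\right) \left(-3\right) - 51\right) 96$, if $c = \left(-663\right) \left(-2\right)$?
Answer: $462$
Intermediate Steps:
$c = 1326$
$c + \left(\left(-14\right) \left(-3\right) - 51\right) 96 = 1326 + \left(\left(-14\right) \left(-3\right) - 51\right) 96 = 1326 + \left(42 - 51\right) 96 = 1326 - 864 = 462$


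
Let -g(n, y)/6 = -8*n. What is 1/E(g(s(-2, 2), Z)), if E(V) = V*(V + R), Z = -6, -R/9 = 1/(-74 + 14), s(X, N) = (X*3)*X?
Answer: 5/1659312 ≈ 3.0133e-6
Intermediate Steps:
s(X, N) = 3*X**2 (s(X, N) = (3*X)*X = 3*X**2)
R = 3/20 (R = -9/(-74 + 14) = -9/(-60) = -9*(-1/60) = 3/20 ≈ 0.15000)
g(n, y) = 48*n (g(n, y) = -(-48)*n = 48*n)
E(V) = V*(3/20 + V) (E(V) = V*(V + 3/20) = V*(3/20 + V))
1/E(g(s(-2, 2), Z)) = 1/((48*(3*(-2)**2))*(3 + 20*(48*(3*(-2)**2)))/20) = 1/((48*(3*4))*(3 + 20*(48*(3*4)))/20) = 1/((48*12)*(3 + 20*(48*12))/20) = 1/((1/20)*576*(3 + 20*576)) = 1/((1/20)*576*(3 + 11520)) = 1/((1/20)*576*11523) = 1/(1659312/5) = 5/1659312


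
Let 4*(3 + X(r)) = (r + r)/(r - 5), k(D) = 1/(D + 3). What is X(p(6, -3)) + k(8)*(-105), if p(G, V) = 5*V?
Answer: -1071/88 ≈ -12.170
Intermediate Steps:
k(D) = 1/(3 + D)
X(r) = -3 + r/(2*(-5 + r)) (X(r) = -3 + ((r + r)/(r - 5))/4 = -3 + ((2*r)/(-5 + r))/4 = -3 + (2*r/(-5 + r))/4 = -3 + r/(2*(-5 + r)))
X(p(6, -3)) + k(8)*(-105) = 5*(6 - 5*(-3))/(2*(-5 + 5*(-3))) - 105/(3 + 8) = 5*(6 - 1*(-15))/(2*(-5 - 15)) - 105/11 = (5/2)*(6 + 15)/(-20) + (1/11)*(-105) = (5/2)*(-1/20)*21 - 105/11 = -21/8 - 105/11 = -1071/88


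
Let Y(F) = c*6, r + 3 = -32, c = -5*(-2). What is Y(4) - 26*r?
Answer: 970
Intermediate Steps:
c = 10
r = -35 (r = -3 - 32 = -35)
Y(F) = 60 (Y(F) = 10*6 = 60)
Y(4) - 26*r = 60 - 26*(-35) = 60 + 910 = 970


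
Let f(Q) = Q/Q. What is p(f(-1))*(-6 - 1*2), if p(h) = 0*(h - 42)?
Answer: 0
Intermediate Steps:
f(Q) = 1
p(h) = 0 (p(h) = 0*(-42 + h) = 0)
p(f(-1))*(-6 - 1*2) = 0*(-6 - 1*2) = 0*(-6 - 2) = 0*(-8) = 0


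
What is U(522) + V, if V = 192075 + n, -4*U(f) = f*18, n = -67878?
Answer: 121848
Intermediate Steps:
U(f) = -9*f/2 (U(f) = -f*18/4 = -9*f/2)
V = 124197 (V = 192075 - 67878 = 124197)
U(522) + V = -9/2*522 + 124197 = -2349 + 124197 = 121848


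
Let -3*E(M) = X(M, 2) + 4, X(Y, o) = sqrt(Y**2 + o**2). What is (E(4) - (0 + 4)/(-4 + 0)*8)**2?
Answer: 140/3 - 80*sqrt(5)/9 ≈ 26.790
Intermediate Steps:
E(M) = -4/3 - sqrt(4 + M**2)/3 (E(M) = -(sqrt(M**2 + 2**2) + 4)/3 = -(sqrt(M**2 + 4) + 4)/3 = -(sqrt(4 + M**2) + 4)/3 = -(4 + sqrt(4 + M**2))/3 = -4/3 - sqrt(4 + M**2)/3)
(E(4) - (0 + 4)/(-4 + 0)*8)**2 = ((-4/3 - sqrt(4 + 4**2)/3) - (0 + 4)/(-4 + 0)*8)**2 = ((-4/3 - sqrt(4 + 16)/3) - 4/(-4)*8)**2 = ((-4/3 - 2*sqrt(5)/3) - 4*(-1/4)*8)**2 = ((-4/3 - 2*sqrt(5)/3) - (-1)*8)**2 = ((-4/3 - 2*sqrt(5)/3) - 1*(-8))**2 = ((-4/3 - 2*sqrt(5)/3) + 8)**2 = (20/3 - 2*sqrt(5)/3)**2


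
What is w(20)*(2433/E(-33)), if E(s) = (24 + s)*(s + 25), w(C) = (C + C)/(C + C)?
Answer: 811/24 ≈ 33.792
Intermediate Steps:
w(C) = 1 (w(C) = (2*C)/((2*C)) = (2*C)*(1/(2*C)) = 1)
E(s) = (24 + s)*(25 + s)
w(20)*(2433/E(-33)) = 1*(2433/(600 + (-33)² + 49*(-33))) = 1*(2433/(600 + 1089 - 1617)) = 1*(2433/72) = 1*(2433*(1/72)) = 1*(811/24) = 811/24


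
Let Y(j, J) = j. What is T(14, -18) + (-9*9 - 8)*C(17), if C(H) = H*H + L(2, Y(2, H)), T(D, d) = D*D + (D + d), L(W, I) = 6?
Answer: -26063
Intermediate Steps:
T(D, d) = D + d + D² (T(D, d) = D² + (D + d) = D + d + D²)
C(H) = 6 + H² (C(H) = H*H + 6 = H² + 6 = 6 + H²)
T(14, -18) + (-9*9 - 8)*C(17) = (14 - 18 + 14²) + (-9*9 - 8)*(6 + 17²) = (14 - 18 + 196) + (-81 - 8)*(6 + 289) = 192 - 89*295 = 192 - 26255 = -26063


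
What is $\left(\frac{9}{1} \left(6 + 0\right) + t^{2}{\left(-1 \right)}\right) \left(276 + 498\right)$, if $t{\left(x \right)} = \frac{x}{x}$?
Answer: $42570$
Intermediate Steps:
$t{\left(x \right)} = 1$
$\left(\frac{9}{1} \left(6 + 0\right) + t^{2}{\left(-1 \right)}\right) \left(276 + 498\right) = \left(\frac{9}{1} \left(6 + 0\right) + 1^{2}\right) \left(276 + 498\right) = \left(9 \cdot 1 \cdot 6 + 1\right) 774 = \left(9 \cdot 6 + 1\right) 774 = \left(54 + 1\right) 774 = 55 \cdot 774 = 42570$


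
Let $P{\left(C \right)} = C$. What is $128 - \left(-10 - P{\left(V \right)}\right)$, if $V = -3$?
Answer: $135$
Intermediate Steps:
$128 - \left(-10 - P{\left(V \right)}\right) = 128 - \left(-10 - -3\right) = 128 - \left(-10 + 3\right) = 128 - -7 = 128 + 7 = 135$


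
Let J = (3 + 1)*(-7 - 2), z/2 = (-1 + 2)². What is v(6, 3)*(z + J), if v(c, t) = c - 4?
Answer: -68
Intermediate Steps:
z = 2 (z = 2*(-1 + 2)² = 2*1² = 2*1 = 2)
J = -36 (J = 4*(-9) = -36)
v(c, t) = -4 + c
v(6, 3)*(z + J) = (-4 + 6)*(2 - 36) = 2*(-34) = -68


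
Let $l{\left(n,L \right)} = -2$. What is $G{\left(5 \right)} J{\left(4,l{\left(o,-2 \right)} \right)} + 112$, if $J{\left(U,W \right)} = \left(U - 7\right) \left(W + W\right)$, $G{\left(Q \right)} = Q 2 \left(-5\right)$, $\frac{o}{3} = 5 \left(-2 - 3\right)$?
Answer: $-488$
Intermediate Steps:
$o = -75$ ($o = 3 \cdot 5 \left(-2 - 3\right) = 3 \cdot 5 \left(-5\right) = 3 \left(-25\right) = -75$)
$G{\left(Q \right)} = - 10 Q$ ($G{\left(Q \right)} = 2 Q \left(-5\right) = - 10 Q$)
$J{\left(U,W \right)} = 2 W \left(-7 + U\right)$ ($J{\left(U,W \right)} = \left(-7 + U\right) 2 W = 2 W \left(-7 + U\right)$)
$G{\left(5 \right)} J{\left(4,l{\left(o,-2 \right)} \right)} + 112 = \left(-10\right) 5 \cdot 2 \left(-2\right) \left(-7 + 4\right) + 112 = - 50 \cdot 2 \left(-2\right) \left(-3\right) + 112 = \left(-50\right) 12 + 112 = -600 + 112 = -488$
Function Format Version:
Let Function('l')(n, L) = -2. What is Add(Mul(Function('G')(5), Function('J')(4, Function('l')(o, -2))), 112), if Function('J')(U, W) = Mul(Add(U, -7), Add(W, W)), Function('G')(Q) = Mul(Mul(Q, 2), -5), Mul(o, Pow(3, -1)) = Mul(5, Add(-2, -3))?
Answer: -488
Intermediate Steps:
o = -75 (o = Mul(3, Mul(5, Add(-2, -3))) = Mul(3, Mul(5, -5)) = Mul(3, -25) = -75)
Function('G')(Q) = Mul(-10, Q) (Function('G')(Q) = Mul(Mul(2, Q), -5) = Mul(-10, Q))
Function('J')(U, W) = Mul(2, W, Add(-7, U)) (Function('J')(U, W) = Mul(Add(-7, U), Mul(2, W)) = Mul(2, W, Add(-7, U)))
Add(Mul(Function('G')(5), Function('J')(4, Function('l')(o, -2))), 112) = Add(Mul(Mul(-10, 5), Mul(2, -2, Add(-7, 4))), 112) = Add(Mul(-50, Mul(2, -2, -3)), 112) = Add(Mul(-50, 12), 112) = Add(-600, 112) = -488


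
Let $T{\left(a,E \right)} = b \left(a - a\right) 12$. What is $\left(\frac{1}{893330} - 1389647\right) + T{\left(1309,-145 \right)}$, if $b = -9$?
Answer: $- \frac{1241413354509}{893330} \approx -1.3896 \cdot 10^{6}$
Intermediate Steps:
$T{\left(a,E \right)} = 0$ ($T{\left(a,E \right)} = - 9 \left(a - a\right) 12 = \left(-9\right) 0 \cdot 12 = 0 \cdot 12 = 0$)
$\left(\frac{1}{893330} - 1389647\right) + T{\left(1309,-145 \right)} = \left(\frac{1}{893330} - 1389647\right) + 0 = - \frac{1241413354509}{893330} + 0 = - \frac{1241413354509}{893330}$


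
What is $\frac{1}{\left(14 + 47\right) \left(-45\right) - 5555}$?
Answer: $- \frac{1}{8300} \approx -0.00012048$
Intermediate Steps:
$\frac{1}{\left(14 + 47\right) \left(-45\right) - 5555} = \frac{1}{61 \left(-45\right) - 5555} = \frac{1}{-2745 - 5555} = \frac{1}{-8300} = - \frac{1}{8300}$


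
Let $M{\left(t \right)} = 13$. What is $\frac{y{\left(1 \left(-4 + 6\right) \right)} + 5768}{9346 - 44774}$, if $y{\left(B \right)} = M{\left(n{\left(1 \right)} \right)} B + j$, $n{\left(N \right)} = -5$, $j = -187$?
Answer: $- \frac{5607}{35428} \approx -0.15826$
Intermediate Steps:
$y{\left(B \right)} = -187 + 13 B$ ($y{\left(B \right)} = 13 B - 187 = -187 + 13 B$)
$\frac{y{\left(1 \left(-4 + 6\right) \right)} + 5768}{9346 - 44774} = \frac{\left(-187 + 13 \cdot 1 \left(-4 + 6\right)\right) + 5768}{9346 - 44774} = \frac{\left(-187 + 13 \cdot 1 \cdot 2\right) + 5768}{-35428} = \left(\left(-187 + 13 \cdot 2\right) + 5768\right) \left(- \frac{1}{35428}\right) = \left(\left(-187 + 26\right) + 5768\right) \left(- \frac{1}{35428}\right) = \left(-161 + 5768\right) \left(- \frac{1}{35428}\right) = 5607 \left(- \frac{1}{35428}\right) = - \frac{5607}{35428}$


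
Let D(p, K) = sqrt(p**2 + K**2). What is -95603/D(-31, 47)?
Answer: -95603*sqrt(3170)/3170 ≈ -1698.0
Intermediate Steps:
D(p, K) = sqrt(K**2 + p**2)
-95603/D(-31, 47) = -95603/sqrt(47**2 + (-31)**2) = -95603/sqrt(2209 + 961) = -95603*sqrt(3170)/3170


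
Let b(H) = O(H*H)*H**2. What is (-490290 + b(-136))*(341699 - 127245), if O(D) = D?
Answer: 73260001087604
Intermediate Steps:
b(H) = H**4 (b(H) = (H*H)*H**2 = H**2*H**2 = H**4)
(-490290 + b(-136))*(341699 - 127245) = (-490290 + (-136)**4)*(341699 - 127245) = (-490290 + 342102016)*214454 = 341611726*214454 = 73260001087604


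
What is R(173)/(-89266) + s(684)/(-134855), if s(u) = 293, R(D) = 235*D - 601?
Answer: -2713818554/6018983215 ≈ -0.45088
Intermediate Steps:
R(D) = -601 + 235*D
R(173)/(-89266) + s(684)/(-134855) = (-601 + 235*173)/(-89266) + 293/(-134855) = (-601 + 40655)*(-1/89266) + 293*(-1/134855) = 40054*(-1/89266) - 293/134855 = -20027/44633 - 293/134855 = -2713818554/6018983215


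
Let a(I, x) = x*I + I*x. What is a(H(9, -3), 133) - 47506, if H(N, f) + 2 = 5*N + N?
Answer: -33674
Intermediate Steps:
H(N, f) = -2 + 6*N (H(N, f) = -2 + (5*N + N) = -2 + 6*N)
a(I, x) = 2*I*x (a(I, x) = I*x + I*x = 2*I*x)
a(H(9, -3), 133) - 47506 = 2*(-2 + 6*9)*133 - 47506 = 2*(-2 + 54)*133 - 47506 = 2*52*133 - 47506 = 13832 - 47506 = -33674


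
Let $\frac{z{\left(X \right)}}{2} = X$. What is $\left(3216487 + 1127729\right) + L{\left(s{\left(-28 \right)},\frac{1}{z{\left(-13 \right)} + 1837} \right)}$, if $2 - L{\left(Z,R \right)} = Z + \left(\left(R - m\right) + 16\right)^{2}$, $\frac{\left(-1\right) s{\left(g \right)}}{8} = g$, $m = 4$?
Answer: $\frac{14246616022385}{3279721} \approx 4.3438 \cdot 10^{6}$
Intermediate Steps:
$s{\left(g \right)} = - 8 g$
$z{\left(X \right)} = 2 X$
$L{\left(Z,R \right)} = 2 - Z - \left(12 + R\right)^{2}$ ($L{\left(Z,R \right)} = 2 - \left(Z + \left(\left(R - 4\right) + 16\right)^{2}\right) = 2 - \left(Z + \left(\left(-4 + R\right) + 16\right)^{2}\right) = 2 - \left(Z + \left(12 + R\right)^{2}\right) = 2 - Z - \left(12 + R\right)^{2}$)
$\left(3216487 + 1127729\right) + L{\left(s{\left(-28 \right)},\frac{1}{z{\left(-13 \right)} + 1837} \right)} = \left(3216487 + 1127729\right) - \left(-2 + 224 + \left(12 + \frac{1}{2 \left(-13\right) + 1837}\right)^{2}\right) = 4344216 - \left(222 + \left(12 + \frac{1}{-26 + 1837}\right)^{2}\right) = 4344216 - \left(222 + \left(12 + \frac{1}{1811}\right)^{2}\right) = 4344216 - \frac{1200421351}{3279721} = \frac{14246616022385}{3279721}$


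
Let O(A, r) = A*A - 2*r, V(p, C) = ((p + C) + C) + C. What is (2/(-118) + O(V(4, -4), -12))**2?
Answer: 26946481/3481 ≈ 7741.0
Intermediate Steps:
V(p, C) = p + 3*C (V(p, C) = ((C + p) + C) + C = (p + 2*C) + C = p + 3*C)
O(A, r) = A**2 - 2*r
(2/(-118) + O(V(4, -4), -12))**2 = (2/(-118) + ((4 + 3*(-4))**2 - 2*(-12)))**2 = (2*(-1/118) + ((4 - 12)**2 + 24))**2 = (-1/59 + ((-8)**2 + 24))**2 = (-1/59 + (64 + 24))**2 = (-1/59 + 88)**2 = (5191/59)**2 = 26946481/3481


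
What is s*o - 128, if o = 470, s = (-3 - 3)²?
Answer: 16792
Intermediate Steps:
s = 36 (s = (-6)² = 36)
s*o - 128 = 36*470 - 128 = 16920 - 128 = 16792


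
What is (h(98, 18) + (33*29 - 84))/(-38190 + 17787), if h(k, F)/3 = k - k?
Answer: -97/2267 ≈ -0.042788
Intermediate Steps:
h(k, F) = 0 (h(k, F) = 3*(k - k) = 3*0 = 0)
(h(98, 18) + (33*29 - 84))/(-38190 + 17787) = (0 + (33*29 - 84))/(-38190 + 17787) = (0 + (957 - 84))/(-20403) = (0 + 873)*(-1/20403) = 873*(-1/20403) = -97/2267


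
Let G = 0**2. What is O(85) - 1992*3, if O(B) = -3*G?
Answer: -5976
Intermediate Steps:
G = 0
O(B) = 0 (O(B) = -3*0 = 0)
O(85) - 1992*3 = 0 - 1992*3 = 0 - 5976 = -5976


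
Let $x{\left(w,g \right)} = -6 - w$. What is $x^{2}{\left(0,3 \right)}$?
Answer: $36$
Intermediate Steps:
$x^{2}{\left(0,3 \right)} = \left(-6 - 0\right)^{2} = \left(-6 + 0\right)^{2} = \left(-6\right)^{2} = 36$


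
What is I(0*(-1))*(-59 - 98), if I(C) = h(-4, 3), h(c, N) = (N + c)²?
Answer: -157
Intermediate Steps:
I(C) = 1 (I(C) = (3 - 4)² = (-1)² = 1)
I(0*(-1))*(-59 - 98) = 1*(-59 - 98) = 1*(-157) = -157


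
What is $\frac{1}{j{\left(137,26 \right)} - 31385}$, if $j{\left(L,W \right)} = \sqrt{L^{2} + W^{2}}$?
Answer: $- \frac{6277}{196999756} - \frac{\sqrt{19445}}{984998780} \approx -3.2005 \cdot 10^{-5}$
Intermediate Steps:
$\frac{1}{j{\left(137,26 \right)} - 31385} = \frac{1}{\sqrt{137^{2} + 26^{2}} - 31385} = \frac{1}{\sqrt{18769 + 676} - 31385} = \frac{1}{\sqrt{19445} - 31385} = \frac{1}{-31385 + \sqrt{19445}}$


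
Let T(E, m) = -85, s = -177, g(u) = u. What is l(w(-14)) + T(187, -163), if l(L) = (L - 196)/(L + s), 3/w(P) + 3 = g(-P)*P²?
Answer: -40700857/485154 ≈ -83.893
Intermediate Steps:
w(P) = 3/(-3 - P³) (w(P) = 3/(-3 + (-P)*P²) = 3/(-3 - P³))
l(L) = (-196 + L)/(-177 + L) (l(L) = (L - 196)/(L - 177) = (-196 + L)/(-177 + L))
l(w(-14)) + T(187, -163) = (-196 + 3/(-3 - 1*(-14)³))/(-177 + 3/(-3 - 1*(-14)³)) - 85 = (-196 + 3/(-3 - 1*(-2744)))/(-177 + 3/(-3 - 1*(-2744))) - 85 = (-196 + 3/(-3 + 2744))/(-177 + 3/(-3 + 2744)) - 85 = (-196 + 3/2741)/(-177 + 3/2741) - 85 = -537233/2741/(-485154/2741) - 85 = -2741/485154*(-537233/2741) - 85 = 537233/485154 - 85 = -40700857/485154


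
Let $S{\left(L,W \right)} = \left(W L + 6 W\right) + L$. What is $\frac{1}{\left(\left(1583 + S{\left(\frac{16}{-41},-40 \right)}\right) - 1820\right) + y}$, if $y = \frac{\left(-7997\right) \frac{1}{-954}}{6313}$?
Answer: $- \frac{246926682}{114025595789} \approx -0.0021655$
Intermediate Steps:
$S{\left(L,W \right)} = L + 6 W + L W$ ($S{\left(L,W \right)} = \left(L W + 6 W\right) + L = \left(6 W + L W\right) + L = L + 6 W + L W$)
$y = \frac{7997}{6022602}$ ($y = \left(-7997\right) \left(- \frac{1}{954}\right) \frac{1}{6313} = \frac{7997}{954} \cdot \frac{1}{6313} = \frac{7997}{6022602} \approx 0.0013278$)
$\frac{1}{\left(\left(1583 + S{\left(\frac{16}{-41},-40 \right)}\right) - 1820\right) + y} = \frac{1}{\left(\left(1583 + \left(\frac{16}{-41} + 6 \left(-40\right) + \frac{16}{-41} \left(-40\right)\right)\right) - 1820\right) + \frac{7997}{6022602}} = \frac{1}{\left(\left(1583 + \left(16 \left(- \frac{1}{41}\right) - 240 + 16 \left(- \frac{1}{41}\right) \left(-40\right)\right)\right) - 1820\right) + \frac{7997}{6022602}} = \frac{1}{\left(\left(1583 - \frac{9216}{41}\right) - 1820\right) + \frac{7997}{6022602}} = \frac{1}{\left(\frac{55687}{41} - 1820\right) + \frac{7997}{6022602}} = \frac{1}{- \frac{18933}{41} + \frac{7997}{6022602}} = \frac{1}{- \frac{114025595789}{246926682}} = - \frac{246926682}{114025595789}$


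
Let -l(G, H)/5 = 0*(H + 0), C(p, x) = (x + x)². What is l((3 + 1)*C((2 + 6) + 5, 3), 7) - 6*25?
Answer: -150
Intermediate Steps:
C(p, x) = 4*x² (C(p, x) = (2*x)² = 4*x²)
l(G, H) = 0 (l(G, H) = -0*(H + 0) = -0*H = -5*0 = 0)
l((3 + 1)*C((2 + 6) + 5, 3), 7) - 6*25 = 0 - 6*25 = 0 - 1*150 = 0 - 150 = -150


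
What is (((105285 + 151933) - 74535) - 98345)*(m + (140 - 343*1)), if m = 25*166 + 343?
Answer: 361810020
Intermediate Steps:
m = 4493 (m = 4150 + 343 = 4493)
(((105285 + 151933) - 74535) - 98345)*(m + (140 - 343*1)) = (((105285 + 151933) - 74535) - 98345)*(4493 + (140 - 343*1)) = ((257218 - 74535) - 98345)*(4493 + (140 - 343)) = (182683 - 98345)*(4493 - 203) = 84338*4290 = 361810020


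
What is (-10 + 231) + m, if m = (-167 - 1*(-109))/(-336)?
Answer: 37157/168 ≈ 221.17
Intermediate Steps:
m = 29/168 (m = (-167 + 109)*(-1/336) = -58*(-1/336) = 29/168 ≈ 0.17262)
(-10 + 231) + m = (-10 + 231) + 29/168 = 221 + 29/168 = 37157/168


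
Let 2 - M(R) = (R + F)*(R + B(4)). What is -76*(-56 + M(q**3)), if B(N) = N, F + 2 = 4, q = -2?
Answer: 5928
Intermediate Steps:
F = 2 (F = -2 + 4 = 2)
M(R) = 2 - (2 + R)*(4 + R) (M(R) = 2 - (R + 2)*(R + 4) = 2 - (2 + R)*(4 + R))
-76*(-56 + M(q**3)) = -76*(-56 + (-6 - ((-2)**3)**2 - 6*(-2)**3)) = -76*(-56 + (-6 - 1*(-8)**2 - 6*(-8))) = -76*(-56 + (-6 - 1*64 + 48)) = -76*(-56 + (-6 - 64 + 48)) = -76*(-56 - 22) = -76*(-78) = 5928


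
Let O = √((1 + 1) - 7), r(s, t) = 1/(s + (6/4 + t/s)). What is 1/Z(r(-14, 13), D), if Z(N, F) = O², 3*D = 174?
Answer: -⅕ ≈ -0.20000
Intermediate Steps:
r(s, t) = 1/(3/2 + s + t/s) (r(s, t) = 1/(s + (6*(¼) + t/s)) = 1/(s + (3/2 + t/s)) = 1/(3/2 + s + t/s))
O = I*√5 (O = √(2 - 7) = √(-5) = I*√5 ≈ 2.2361*I)
D = 58 (D = (⅓)*174 = 58)
Z(N, F) = -5 (Z(N, F) = (I*√5)² = -5)
1/Z(r(-14, 13), D) = 1/(-5) = -⅕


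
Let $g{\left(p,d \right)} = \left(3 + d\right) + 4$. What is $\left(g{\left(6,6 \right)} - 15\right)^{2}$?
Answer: $4$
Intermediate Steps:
$g{\left(p,d \right)} = 7 + d$
$\left(g{\left(6,6 \right)} - 15\right)^{2} = \left(\left(7 + 6\right) - 15\right)^{2} = \left(13 - 15\right)^{2} = \left(-2\right)^{2} = 4$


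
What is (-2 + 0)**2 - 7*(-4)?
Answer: 32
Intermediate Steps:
(-2 + 0)**2 - 7*(-4) = (-2)**2 + 28 = 4 + 28 = 32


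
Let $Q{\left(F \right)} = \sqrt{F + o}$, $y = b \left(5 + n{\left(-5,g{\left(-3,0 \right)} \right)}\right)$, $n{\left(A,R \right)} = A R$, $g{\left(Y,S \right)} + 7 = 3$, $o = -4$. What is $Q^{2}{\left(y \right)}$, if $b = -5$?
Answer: $-129$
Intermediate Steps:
$g{\left(Y,S \right)} = -4$ ($g{\left(Y,S \right)} = -7 + 3 = -4$)
$y = -125$ ($y = - 5 \left(5 - -20\right) = - 5 \left(5 + 20\right) = \left(-5\right) 25 = -125$)
$Q{\left(F \right)} = \sqrt{-4 + F}$ ($Q{\left(F \right)} = \sqrt{F - 4} = \sqrt{-4 + F}$)
$Q^{2}{\left(y \right)} = \left(\sqrt{-4 - 125}\right)^{2} = \left(\sqrt{-129}\right)^{2} = \left(i \sqrt{129}\right)^{2} = -129$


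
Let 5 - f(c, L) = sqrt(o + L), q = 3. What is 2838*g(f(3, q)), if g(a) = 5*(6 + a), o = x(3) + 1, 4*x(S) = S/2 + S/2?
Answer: 156090 - 7095*sqrt(19) ≈ 1.2516e+5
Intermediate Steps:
x(S) = S/4 (x(S) = (S/2 + S/2)/4 = S/4)
o = 7/4 (o = (1/4)*3 + 1 = 3/4 + 1 = 7/4 ≈ 1.7500)
f(c, L) = 5 - sqrt(7/4 + L)
g(a) = 30 + 5*a
2838*g(f(3, q)) = 2838*(30 + 5*(5 - sqrt(7 + 4*3)/2)) = 2838*(30 + 5*(5 - sqrt(7 + 12)/2)) = 2838*(30 + 5*(5 - sqrt(19)/2)) = 2838*(30 + (25 - 5*sqrt(19)/2)) = 2838*(55 - 5*sqrt(19)/2) = 156090 - 7095*sqrt(19)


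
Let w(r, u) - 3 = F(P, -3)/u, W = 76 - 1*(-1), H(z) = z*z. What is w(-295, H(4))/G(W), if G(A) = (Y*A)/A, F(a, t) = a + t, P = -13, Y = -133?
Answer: -2/133 ≈ -0.015038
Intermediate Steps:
H(z) = z²
W = 77 (W = 76 + 1 = 77)
w(r, u) = 3 - 16/u (w(r, u) = 3 + (-13 - 3)/u = 3 - 16/u)
G(A) = -133 (G(A) = (-133*A)/A = -133)
w(-295, H(4))/G(W) = (3 - 16/(4²))/(-133) = (3 - 16/16)*(-1/133) = (3 - 16*1/16)*(-1/133) = (3 - 1)*(-1/133) = 2*(-1/133) = -2/133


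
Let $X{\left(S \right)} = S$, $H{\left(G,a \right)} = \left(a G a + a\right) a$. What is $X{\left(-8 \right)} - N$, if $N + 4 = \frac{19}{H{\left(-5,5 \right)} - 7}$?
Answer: $- \frac{2409}{607} \approx -3.9687$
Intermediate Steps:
$H{\left(G,a \right)} = a \left(a + G a^{2}\right)$ ($H{\left(G,a \right)} = \left(G a a + a\right) a = \left(G a^{2} + a\right) a = \left(a + G a^{2}\right) a = a \left(a + G a^{2}\right)$)
$N = - \frac{2447}{607}$ ($N = -4 + \frac{19}{5^{2} \left(1 - 25\right) - 7} = -4 + \frac{19}{25 \left(1 - 25\right) - 7} = -4 + \frac{19}{25 \left(-24\right) - 7} = -4 + \frac{19}{-600 - 7} = -4 + \frac{19}{-607} = -4 + 19 \left(- \frac{1}{607}\right) = -4 - \frac{19}{607} = - \frac{2447}{607} \approx -4.0313$)
$X{\left(-8 \right)} - N = -8 - - \frac{2447}{607} = -8 + \frac{2447}{607} = - \frac{2409}{607}$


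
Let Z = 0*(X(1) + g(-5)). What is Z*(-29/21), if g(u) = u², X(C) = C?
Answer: 0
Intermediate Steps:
Z = 0 (Z = 0*(1 + (-5)²) = 0*(1 + 25) = 0*26 = 0)
Z*(-29/21) = 0*(-29/21) = 0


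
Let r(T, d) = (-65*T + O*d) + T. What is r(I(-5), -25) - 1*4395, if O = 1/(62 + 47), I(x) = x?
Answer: -444200/109 ≈ -4075.2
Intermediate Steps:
O = 1/109 ≈ 0.0091743
r(T, d) = -64*T + d/109 (r(T, d) = (-65*T + d/109) + T = -64*T + d/109)
r(I(-5), -25) - 1*4395 = (-64*(-5) + (1/109)*(-25)) - 1*4395 = (320 - 25/109) - 4395 = 34855/109 - 4395 = -444200/109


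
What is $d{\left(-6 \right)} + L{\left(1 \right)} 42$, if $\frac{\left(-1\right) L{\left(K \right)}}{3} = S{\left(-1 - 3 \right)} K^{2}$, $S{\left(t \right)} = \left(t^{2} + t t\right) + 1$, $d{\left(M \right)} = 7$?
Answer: $-4151$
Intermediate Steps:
$S{\left(t \right)} = 1 + 2 t^{2}$ ($S{\left(t \right)} = \left(t^{2} + t^{2}\right) + 1 = 2 t^{2} + 1 = 1 + 2 t^{2}$)
$L{\left(K \right)} = - 99 K^{2}$ ($L{\left(K \right)} = - 3 \left(1 + 2 \left(-1 - 3\right)^{2}\right) K^{2} = - 3 \left(1 + 2 \left(-4\right)^{2}\right) K^{2} = - 3 \left(1 + 2 \cdot 16\right) K^{2} = - 3 \left(1 + 32\right) K^{2} = - 3 \cdot 33 K^{2} = - 99 K^{2}$)
$d{\left(-6 \right)} + L{\left(1 \right)} 42 = 7 + - 99 \cdot 1^{2} \cdot 42 = 7 + \left(-99\right) 1 \cdot 42 = 7 - 4158 = -4151$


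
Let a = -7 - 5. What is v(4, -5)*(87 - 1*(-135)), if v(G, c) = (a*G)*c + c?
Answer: 52170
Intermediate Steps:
a = -12
v(G, c) = c - 12*G*c (v(G, c) = (-12*G)*c + c = -12*G*c + c = c - 12*G*c)
v(4, -5)*(87 - 1*(-135)) = (-5*(1 - 12*4))*(87 - 1*(-135)) = (-5*(1 - 48))*(87 + 135) = -5*(-47)*222 = 235*222 = 52170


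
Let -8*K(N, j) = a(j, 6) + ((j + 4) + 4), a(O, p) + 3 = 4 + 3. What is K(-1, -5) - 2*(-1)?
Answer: 9/8 ≈ 1.1250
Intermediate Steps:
a(O, p) = 4 (a(O, p) = -3 + (4 + 3) = -3 + 7 = 4)
K(N, j) = -3/2 - j/8 (K(N, j) = -(4 + ((j + 4) + 4))/8 = -(4 + ((4 + j) + 4))/8 = -(4 + (8 + j))/8 = -(12 + j)/8 = -3/2 - j/8)
K(-1, -5) - 2*(-1) = (-3/2 - 1/8*(-5)) - 2*(-1) = (-3/2 + 5/8) + 2 = -7/8 + 2 = 9/8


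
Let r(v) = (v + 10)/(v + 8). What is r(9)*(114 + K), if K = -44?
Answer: 1330/17 ≈ 78.235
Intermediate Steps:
r(v) = (10 + v)/(8 + v)
r(9)*(114 + K) = ((10 + 9)/(8 + 9))*(114 - 44) = (19/17)*70 = 1330/17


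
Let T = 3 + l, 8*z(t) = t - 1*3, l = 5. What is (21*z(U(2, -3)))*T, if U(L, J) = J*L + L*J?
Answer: -315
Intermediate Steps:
U(L, J) = 2*J*L (U(L, J) = J*L + J*L = 2*J*L)
z(t) = -3/8 + t/8 (z(t) = (t - 1*3)/8 = (t - 3)/8 = (-3 + t)/8 = -3/8 + t/8)
T = 8 (T = 3 + 5 = 8)
(21*z(U(2, -3)))*T = (21*(-3/8 + (2*(-3)*2)/8))*8 = (21*(-3/8 + (1/8)*(-12)))*8 = (21*(-3/8 - 3/2))*8 = (21*(-15/8))*8 = -315/8*8 = -315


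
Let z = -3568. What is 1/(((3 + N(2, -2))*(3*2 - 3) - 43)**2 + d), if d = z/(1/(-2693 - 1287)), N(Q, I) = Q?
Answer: 1/14201424 ≈ 7.0415e-8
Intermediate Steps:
d = 14200640 (d = -3568/(1/(-2693 - 1287)) = -3568/(1/(-3980)) = -3568/(-1/3980) = -3568*(-3980) = 14200640)
1/(((3 + N(2, -2))*(3*2 - 3) - 43)**2 + d) = 1/(((3 + 2)*(3*2 - 3) - 43)**2 + 14200640) = 1/((5*(6 - 3) - 43)**2 + 14200640) = 1/((5*3 - 43)**2 + 14200640) = 1/((15 - 43)**2 + 14200640) = 1/((-28)**2 + 14200640) = 1/(784 + 14200640) = 1/14201424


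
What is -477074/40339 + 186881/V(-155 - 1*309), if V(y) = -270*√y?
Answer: -36698/3103 + 186881*I*√29/31320 ≈ -11.827 + 32.132*I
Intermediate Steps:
-477074/40339 + 186881/V(-155 - 1*309) = -477074/40339 + 186881/((-270*√(-155 - 1*309))) = -477074*1/40339 + 186881/((-270*√(-155 - 309))) = -36698/3103 + 186881/((-1080*I*√29)) = -36698/3103 + 186881*(I*√29/31320) = -36698/3103 + 186881*I*√29/31320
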